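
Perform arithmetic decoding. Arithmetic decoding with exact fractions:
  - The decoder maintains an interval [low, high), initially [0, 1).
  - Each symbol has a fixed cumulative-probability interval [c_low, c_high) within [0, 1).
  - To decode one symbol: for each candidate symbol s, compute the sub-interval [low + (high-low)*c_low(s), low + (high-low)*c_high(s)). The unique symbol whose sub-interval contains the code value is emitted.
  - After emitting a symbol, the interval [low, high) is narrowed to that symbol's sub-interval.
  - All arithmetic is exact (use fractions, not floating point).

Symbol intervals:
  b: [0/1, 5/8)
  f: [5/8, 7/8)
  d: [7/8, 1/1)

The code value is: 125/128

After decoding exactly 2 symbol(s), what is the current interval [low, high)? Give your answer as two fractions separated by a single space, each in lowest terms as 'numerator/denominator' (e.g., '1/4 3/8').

Step 1: interval [0/1, 1/1), width = 1/1 - 0/1 = 1/1
  'b': [0/1 + 1/1*0/1, 0/1 + 1/1*5/8) = [0/1, 5/8)
  'f': [0/1 + 1/1*5/8, 0/1 + 1/1*7/8) = [5/8, 7/8)
  'd': [0/1 + 1/1*7/8, 0/1 + 1/1*1/1) = [7/8, 1/1) <- contains code 125/128
  emit 'd', narrow to [7/8, 1/1)
Step 2: interval [7/8, 1/1), width = 1/1 - 7/8 = 1/8
  'b': [7/8 + 1/8*0/1, 7/8 + 1/8*5/8) = [7/8, 61/64)
  'f': [7/8 + 1/8*5/8, 7/8 + 1/8*7/8) = [61/64, 63/64) <- contains code 125/128
  'd': [7/8 + 1/8*7/8, 7/8 + 1/8*1/1) = [63/64, 1/1)
  emit 'f', narrow to [61/64, 63/64)

Answer: 61/64 63/64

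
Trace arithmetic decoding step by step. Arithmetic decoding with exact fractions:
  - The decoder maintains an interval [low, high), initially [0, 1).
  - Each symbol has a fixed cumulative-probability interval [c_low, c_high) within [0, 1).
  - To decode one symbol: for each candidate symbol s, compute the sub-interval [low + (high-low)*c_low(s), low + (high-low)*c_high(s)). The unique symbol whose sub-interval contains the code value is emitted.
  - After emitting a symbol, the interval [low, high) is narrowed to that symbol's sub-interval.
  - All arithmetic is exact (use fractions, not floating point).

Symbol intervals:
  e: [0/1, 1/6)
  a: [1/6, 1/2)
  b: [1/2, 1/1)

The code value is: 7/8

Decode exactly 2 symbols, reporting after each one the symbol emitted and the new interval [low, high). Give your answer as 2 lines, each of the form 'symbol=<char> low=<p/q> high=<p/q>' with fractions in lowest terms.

Step 1: interval [0/1, 1/1), width = 1/1 - 0/1 = 1/1
  'e': [0/1 + 1/1*0/1, 0/1 + 1/1*1/6) = [0/1, 1/6)
  'a': [0/1 + 1/1*1/6, 0/1 + 1/1*1/2) = [1/6, 1/2)
  'b': [0/1 + 1/1*1/2, 0/1 + 1/1*1/1) = [1/2, 1/1) <- contains code 7/8
  emit 'b', narrow to [1/2, 1/1)
Step 2: interval [1/2, 1/1), width = 1/1 - 1/2 = 1/2
  'e': [1/2 + 1/2*0/1, 1/2 + 1/2*1/6) = [1/2, 7/12)
  'a': [1/2 + 1/2*1/6, 1/2 + 1/2*1/2) = [7/12, 3/4)
  'b': [1/2 + 1/2*1/2, 1/2 + 1/2*1/1) = [3/4, 1/1) <- contains code 7/8
  emit 'b', narrow to [3/4, 1/1)

Answer: symbol=b low=1/2 high=1/1
symbol=b low=3/4 high=1/1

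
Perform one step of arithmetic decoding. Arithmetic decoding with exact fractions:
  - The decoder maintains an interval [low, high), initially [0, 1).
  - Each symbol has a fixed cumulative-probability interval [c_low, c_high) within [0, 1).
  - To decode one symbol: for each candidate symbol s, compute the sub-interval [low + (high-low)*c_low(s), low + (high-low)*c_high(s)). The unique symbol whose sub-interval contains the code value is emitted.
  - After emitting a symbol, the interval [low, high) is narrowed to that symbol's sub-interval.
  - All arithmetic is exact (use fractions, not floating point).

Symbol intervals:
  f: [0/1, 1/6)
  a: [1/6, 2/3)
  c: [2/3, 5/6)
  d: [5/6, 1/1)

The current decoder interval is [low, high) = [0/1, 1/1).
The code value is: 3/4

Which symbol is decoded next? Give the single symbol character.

Interval width = high − low = 1/1 − 0/1 = 1/1
Scaled code = (code − low) / width = (3/4 − 0/1) / 1/1 = 3/4
  f: [0/1, 1/6) 
  a: [1/6, 2/3) 
  c: [2/3, 5/6) ← scaled code falls here ✓
  d: [5/6, 1/1) 

Answer: c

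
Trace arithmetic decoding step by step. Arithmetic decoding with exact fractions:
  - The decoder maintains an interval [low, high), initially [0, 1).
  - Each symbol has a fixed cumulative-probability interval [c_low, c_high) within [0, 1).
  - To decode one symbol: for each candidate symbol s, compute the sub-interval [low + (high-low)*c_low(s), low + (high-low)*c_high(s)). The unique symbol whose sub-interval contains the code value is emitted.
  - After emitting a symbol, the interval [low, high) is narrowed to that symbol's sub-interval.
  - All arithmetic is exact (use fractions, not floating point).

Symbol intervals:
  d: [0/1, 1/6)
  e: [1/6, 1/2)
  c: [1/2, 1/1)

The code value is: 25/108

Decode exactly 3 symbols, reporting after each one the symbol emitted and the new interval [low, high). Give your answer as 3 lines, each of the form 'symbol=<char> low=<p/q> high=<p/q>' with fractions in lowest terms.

Answer: symbol=e low=1/6 high=1/2
symbol=e low=2/9 high=1/3
symbol=d low=2/9 high=13/54

Derivation:
Step 1: interval [0/1, 1/1), width = 1/1 - 0/1 = 1/1
  'd': [0/1 + 1/1*0/1, 0/1 + 1/1*1/6) = [0/1, 1/6)
  'e': [0/1 + 1/1*1/6, 0/1 + 1/1*1/2) = [1/6, 1/2) <- contains code 25/108
  'c': [0/1 + 1/1*1/2, 0/1 + 1/1*1/1) = [1/2, 1/1)
  emit 'e', narrow to [1/6, 1/2)
Step 2: interval [1/6, 1/2), width = 1/2 - 1/6 = 1/3
  'd': [1/6 + 1/3*0/1, 1/6 + 1/3*1/6) = [1/6, 2/9)
  'e': [1/6 + 1/3*1/6, 1/6 + 1/3*1/2) = [2/9, 1/3) <- contains code 25/108
  'c': [1/6 + 1/3*1/2, 1/6 + 1/3*1/1) = [1/3, 1/2)
  emit 'e', narrow to [2/9, 1/3)
Step 3: interval [2/9, 1/3), width = 1/3 - 2/9 = 1/9
  'd': [2/9 + 1/9*0/1, 2/9 + 1/9*1/6) = [2/9, 13/54) <- contains code 25/108
  'e': [2/9 + 1/9*1/6, 2/9 + 1/9*1/2) = [13/54, 5/18)
  'c': [2/9 + 1/9*1/2, 2/9 + 1/9*1/1) = [5/18, 1/3)
  emit 'd', narrow to [2/9, 13/54)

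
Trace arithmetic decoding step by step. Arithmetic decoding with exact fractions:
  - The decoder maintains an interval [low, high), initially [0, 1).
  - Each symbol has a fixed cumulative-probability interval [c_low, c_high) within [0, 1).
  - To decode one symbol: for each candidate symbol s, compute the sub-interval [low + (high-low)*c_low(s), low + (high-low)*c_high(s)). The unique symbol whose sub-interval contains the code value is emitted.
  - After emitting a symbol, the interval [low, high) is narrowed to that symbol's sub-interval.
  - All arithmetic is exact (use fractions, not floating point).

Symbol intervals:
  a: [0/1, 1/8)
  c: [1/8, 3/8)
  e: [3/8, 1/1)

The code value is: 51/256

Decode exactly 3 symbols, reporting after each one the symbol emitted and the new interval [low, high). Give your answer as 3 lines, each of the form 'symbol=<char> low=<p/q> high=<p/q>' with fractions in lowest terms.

Answer: symbol=c low=1/8 high=3/8
symbol=c low=5/32 high=7/32
symbol=e low=23/128 high=7/32

Derivation:
Step 1: interval [0/1, 1/1), width = 1/1 - 0/1 = 1/1
  'a': [0/1 + 1/1*0/1, 0/1 + 1/1*1/8) = [0/1, 1/8)
  'c': [0/1 + 1/1*1/8, 0/1 + 1/1*3/8) = [1/8, 3/8) <- contains code 51/256
  'e': [0/1 + 1/1*3/8, 0/1 + 1/1*1/1) = [3/8, 1/1)
  emit 'c', narrow to [1/8, 3/8)
Step 2: interval [1/8, 3/8), width = 3/8 - 1/8 = 1/4
  'a': [1/8 + 1/4*0/1, 1/8 + 1/4*1/8) = [1/8, 5/32)
  'c': [1/8 + 1/4*1/8, 1/8 + 1/4*3/8) = [5/32, 7/32) <- contains code 51/256
  'e': [1/8 + 1/4*3/8, 1/8 + 1/4*1/1) = [7/32, 3/8)
  emit 'c', narrow to [5/32, 7/32)
Step 3: interval [5/32, 7/32), width = 7/32 - 5/32 = 1/16
  'a': [5/32 + 1/16*0/1, 5/32 + 1/16*1/8) = [5/32, 21/128)
  'c': [5/32 + 1/16*1/8, 5/32 + 1/16*3/8) = [21/128, 23/128)
  'e': [5/32 + 1/16*3/8, 5/32 + 1/16*1/1) = [23/128, 7/32) <- contains code 51/256
  emit 'e', narrow to [23/128, 7/32)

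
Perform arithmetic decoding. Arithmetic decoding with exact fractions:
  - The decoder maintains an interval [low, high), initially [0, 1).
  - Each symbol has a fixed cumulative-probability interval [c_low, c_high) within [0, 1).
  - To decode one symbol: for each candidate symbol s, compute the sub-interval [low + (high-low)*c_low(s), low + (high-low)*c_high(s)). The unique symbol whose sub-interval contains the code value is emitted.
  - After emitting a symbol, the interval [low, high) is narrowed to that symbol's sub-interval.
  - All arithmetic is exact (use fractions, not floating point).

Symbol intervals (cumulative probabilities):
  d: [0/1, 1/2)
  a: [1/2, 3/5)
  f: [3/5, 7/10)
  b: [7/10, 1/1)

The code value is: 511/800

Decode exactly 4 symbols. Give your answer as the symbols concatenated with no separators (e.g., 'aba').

Step 1: interval [0/1, 1/1), width = 1/1 - 0/1 = 1/1
  'd': [0/1 + 1/1*0/1, 0/1 + 1/1*1/2) = [0/1, 1/2)
  'a': [0/1 + 1/1*1/2, 0/1 + 1/1*3/5) = [1/2, 3/5)
  'f': [0/1 + 1/1*3/5, 0/1 + 1/1*7/10) = [3/5, 7/10) <- contains code 511/800
  'b': [0/1 + 1/1*7/10, 0/1 + 1/1*1/1) = [7/10, 1/1)
  emit 'f', narrow to [3/5, 7/10)
Step 2: interval [3/5, 7/10), width = 7/10 - 3/5 = 1/10
  'd': [3/5 + 1/10*0/1, 3/5 + 1/10*1/2) = [3/5, 13/20) <- contains code 511/800
  'a': [3/5 + 1/10*1/2, 3/5 + 1/10*3/5) = [13/20, 33/50)
  'f': [3/5 + 1/10*3/5, 3/5 + 1/10*7/10) = [33/50, 67/100)
  'b': [3/5 + 1/10*7/10, 3/5 + 1/10*1/1) = [67/100, 7/10)
  emit 'd', narrow to [3/5, 13/20)
Step 3: interval [3/5, 13/20), width = 13/20 - 3/5 = 1/20
  'd': [3/5 + 1/20*0/1, 3/5 + 1/20*1/2) = [3/5, 5/8)
  'a': [3/5 + 1/20*1/2, 3/5 + 1/20*3/5) = [5/8, 63/100)
  'f': [3/5 + 1/20*3/5, 3/5 + 1/20*7/10) = [63/100, 127/200)
  'b': [3/5 + 1/20*7/10, 3/5 + 1/20*1/1) = [127/200, 13/20) <- contains code 511/800
  emit 'b', narrow to [127/200, 13/20)
Step 4: interval [127/200, 13/20), width = 13/20 - 127/200 = 3/200
  'd': [127/200 + 3/200*0/1, 127/200 + 3/200*1/2) = [127/200, 257/400) <- contains code 511/800
  'a': [127/200 + 3/200*1/2, 127/200 + 3/200*3/5) = [257/400, 161/250)
  'f': [127/200 + 3/200*3/5, 127/200 + 3/200*7/10) = [161/250, 1291/2000)
  'b': [127/200 + 3/200*7/10, 127/200 + 3/200*1/1) = [1291/2000, 13/20)
  emit 'd', narrow to [127/200, 257/400)

Answer: fdbd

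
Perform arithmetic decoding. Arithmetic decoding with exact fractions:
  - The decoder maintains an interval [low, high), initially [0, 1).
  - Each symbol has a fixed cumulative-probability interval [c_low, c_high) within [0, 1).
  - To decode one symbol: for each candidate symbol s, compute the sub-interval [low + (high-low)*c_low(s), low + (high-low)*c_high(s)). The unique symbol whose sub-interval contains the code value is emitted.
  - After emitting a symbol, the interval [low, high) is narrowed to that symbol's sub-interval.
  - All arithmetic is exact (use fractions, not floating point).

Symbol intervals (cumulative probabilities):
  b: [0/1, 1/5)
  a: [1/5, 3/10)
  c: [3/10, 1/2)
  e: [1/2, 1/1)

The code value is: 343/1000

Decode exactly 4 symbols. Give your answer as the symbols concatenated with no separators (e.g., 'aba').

Step 1: interval [0/1, 1/1), width = 1/1 - 0/1 = 1/1
  'b': [0/1 + 1/1*0/1, 0/1 + 1/1*1/5) = [0/1, 1/5)
  'a': [0/1 + 1/1*1/5, 0/1 + 1/1*3/10) = [1/5, 3/10)
  'c': [0/1 + 1/1*3/10, 0/1 + 1/1*1/2) = [3/10, 1/2) <- contains code 343/1000
  'e': [0/1 + 1/1*1/2, 0/1 + 1/1*1/1) = [1/2, 1/1)
  emit 'c', narrow to [3/10, 1/2)
Step 2: interval [3/10, 1/2), width = 1/2 - 3/10 = 1/5
  'b': [3/10 + 1/5*0/1, 3/10 + 1/5*1/5) = [3/10, 17/50)
  'a': [3/10 + 1/5*1/5, 3/10 + 1/5*3/10) = [17/50, 9/25) <- contains code 343/1000
  'c': [3/10 + 1/5*3/10, 3/10 + 1/5*1/2) = [9/25, 2/5)
  'e': [3/10 + 1/5*1/2, 3/10 + 1/5*1/1) = [2/5, 1/2)
  emit 'a', narrow to [17/50, 9/25)
Step 3: interval [17/50, 9/25), width = 9/25 - 17/50 = 1/50
  'b': [17/50 + 1/50*0/1, 17/50 + 1/50*1/5) = [17/50, 43/125) <- contains code 343/1000
  'a': [17/50 + 1/50*1/5, 17/50 + 1/50*3/10) = [43/125, 173/500)
  'c': [17/50 + 1/50*3/10, 17/50 + 1/50*1/2) = [173/500, 7/20)
  'e': [17/50 + 1/50*1/2, 17/50 + 1/50*1/1) = [7/20, 9/25)
  emit 'b', narrow to [17/50, 43/125)
Step 4: interval [17/50, 43/125), width = 43/125 - 17/50 = 1/250
  'b': [17/50 + 1/250*0/1, 17/50 + 1/250*1/5) = [17/50, 213/625)
  'a': [17/50 + 1/250*1/5, 17/50 + 1/250*3/10) = [213/625, 853/2500)
  'c': [17/50 + 1/250*3/10, 17/50 + 1/250*1/2) = [853/2500, 171/500)
  'e': [17/50 + 1/250*1/2, 17/50 + 1/250*1/1) = [171/500, 43/125) <- contains code 343/1000
  emit 'e', narrow to [171/500, 43/125)

Answer: cabe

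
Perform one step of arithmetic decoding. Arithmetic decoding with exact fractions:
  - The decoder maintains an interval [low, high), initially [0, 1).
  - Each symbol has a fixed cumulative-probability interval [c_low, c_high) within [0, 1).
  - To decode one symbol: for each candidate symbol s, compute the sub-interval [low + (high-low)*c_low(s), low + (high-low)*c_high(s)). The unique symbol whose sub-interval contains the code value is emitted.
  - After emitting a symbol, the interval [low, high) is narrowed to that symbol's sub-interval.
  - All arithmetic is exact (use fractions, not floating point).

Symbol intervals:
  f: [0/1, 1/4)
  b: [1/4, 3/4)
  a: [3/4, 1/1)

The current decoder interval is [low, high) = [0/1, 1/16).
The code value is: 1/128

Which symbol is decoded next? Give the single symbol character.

Interval width = high − low = 1/16 − 0/1 = 1/16
Scaled code = (code − low) / width = (1/128 − 0/1) / 1/16 = 1/8
  f: [0/1, 1/4) ← scaled code falls here ✓
  b: [1/4, 3/4) 
  a: [3/4, 1/1) 

Answer: f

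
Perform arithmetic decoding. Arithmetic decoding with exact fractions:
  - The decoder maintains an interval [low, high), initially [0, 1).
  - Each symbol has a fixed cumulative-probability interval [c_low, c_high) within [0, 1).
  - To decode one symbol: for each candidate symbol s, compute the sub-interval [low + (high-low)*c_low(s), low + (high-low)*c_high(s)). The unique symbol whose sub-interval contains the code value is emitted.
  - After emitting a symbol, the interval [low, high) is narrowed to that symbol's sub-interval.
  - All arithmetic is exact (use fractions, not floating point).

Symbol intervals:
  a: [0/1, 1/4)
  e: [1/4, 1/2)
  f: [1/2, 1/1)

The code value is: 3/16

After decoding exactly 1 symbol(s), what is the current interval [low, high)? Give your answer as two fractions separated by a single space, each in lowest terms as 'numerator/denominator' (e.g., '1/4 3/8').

Answer: 0/1 1/4

Derivation:
Step 1: interval [0/1, 1/1), width = 1/1 - 0/1 = 1/1
  'a': [0/1 + 1/1*0/1, 0/1 + 1/1*1/4) = [0/1, 1/4) <- contains code 3/16
  'e': [0/1 + 1/1*1/4, 0/1 + 1/1*1/2) = [1/4, 1/2)
  'f': [0/1 + 1/1*1/2, 0/1 + 1/1*1/1) = [1/2, 1/1)
  emit 'a', narrow to [0/1, 1/4)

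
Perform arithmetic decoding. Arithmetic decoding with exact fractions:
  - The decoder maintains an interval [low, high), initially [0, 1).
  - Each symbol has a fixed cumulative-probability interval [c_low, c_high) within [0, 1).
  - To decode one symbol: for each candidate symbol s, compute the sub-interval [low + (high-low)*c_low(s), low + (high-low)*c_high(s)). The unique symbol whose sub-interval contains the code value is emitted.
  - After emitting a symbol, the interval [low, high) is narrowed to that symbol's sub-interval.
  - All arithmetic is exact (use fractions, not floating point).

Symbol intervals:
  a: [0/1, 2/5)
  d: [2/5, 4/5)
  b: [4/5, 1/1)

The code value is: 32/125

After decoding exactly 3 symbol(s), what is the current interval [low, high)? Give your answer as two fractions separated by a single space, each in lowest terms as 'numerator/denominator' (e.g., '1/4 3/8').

Step 1: interval [0/1, 1/1), width = 1/1 - 0/1 = 1/1
  'a': [0/1 + 1/1*0/1, 0/1 + 1/1*2/5) = [0/1, 2/5) <- contains code 32/125
  'd': [0/1 + 1/1*2/5, 0/1 + 1/1*4/5) = [2/5, 4/5)
  'b': [0/1 + 1/1*4/5, 0/1 + 1/1*1/1) = [4/5, 1/1)
  emit 'a', narrow to [0/1, 2/5)
Step 2: interval [0/1, 2/5), width = 2/5 - 0/1 = 2/5
  'a': [0/1 + 2/5*0/1, 0/1 + 2/5*2/5) = [0/1, 4/25)
  'd': [0/1 + 2/5*2/5, 0/1 + 2/5*4/5) = [4/25, 8/25) <- contains code 32/125
  'b': [0/1 + 2/5*4/5, 0/1 + 2/5*1/1) = [8/25, 2/5)
  emit 'd', narrow to [4/25, 8/25)
Step 3: interval [4/25, 8/25), width = 8/25 - 4/25 = 4/25
  'a': [4/25 + 4/25*0/1, 4/25 + 4/25*2/5) = [4/25, 28/125)
  'd': [4/25 + 4/25*2/5, 4/25 + 4/25*4/5) = [28/125, 36/125) <- contains code 32/125
  'b': [4/25 + 4/25*4/5, 4/25 + 4/25*1/1) = [36/125, 8/25)
  emit 'd', narrow to [28/125, 36/125)

Answer: 28/125 36/125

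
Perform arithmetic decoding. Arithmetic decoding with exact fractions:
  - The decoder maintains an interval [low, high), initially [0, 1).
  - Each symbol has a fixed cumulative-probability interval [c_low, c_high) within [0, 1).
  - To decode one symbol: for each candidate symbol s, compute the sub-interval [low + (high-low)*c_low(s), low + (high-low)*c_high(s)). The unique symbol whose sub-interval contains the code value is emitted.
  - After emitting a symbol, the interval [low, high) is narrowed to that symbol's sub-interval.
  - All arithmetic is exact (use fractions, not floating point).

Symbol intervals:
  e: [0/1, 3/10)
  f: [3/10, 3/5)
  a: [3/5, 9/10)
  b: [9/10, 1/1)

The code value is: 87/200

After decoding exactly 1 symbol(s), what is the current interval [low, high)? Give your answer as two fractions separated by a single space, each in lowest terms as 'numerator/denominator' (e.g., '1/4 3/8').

Answer: 3/10 3/5

Derivation:
Step 1: interval [0/1, 1/1), width = 1/1 - 0/1 = 1/1
  'e': [0/1 + 1/1*0/1, 0/1 + 1/1*3/10) = [0/1, 3/10)
  'f': [0/1 + 1/1*3/10, 0/1 + 1/1*3/5) = [3/10, 3/5) <- contains code 87/200
  'a': [0/1 + 1/1*3/5, 0/1 + 1/1*9/10) = [3/5, 9/10)
  'b': [0/1 + 1/1*9/10, 0/1 + 1/1*1/1) = [9/10, 1/1)
  emit 'f', narrow to [3/10, 3/5)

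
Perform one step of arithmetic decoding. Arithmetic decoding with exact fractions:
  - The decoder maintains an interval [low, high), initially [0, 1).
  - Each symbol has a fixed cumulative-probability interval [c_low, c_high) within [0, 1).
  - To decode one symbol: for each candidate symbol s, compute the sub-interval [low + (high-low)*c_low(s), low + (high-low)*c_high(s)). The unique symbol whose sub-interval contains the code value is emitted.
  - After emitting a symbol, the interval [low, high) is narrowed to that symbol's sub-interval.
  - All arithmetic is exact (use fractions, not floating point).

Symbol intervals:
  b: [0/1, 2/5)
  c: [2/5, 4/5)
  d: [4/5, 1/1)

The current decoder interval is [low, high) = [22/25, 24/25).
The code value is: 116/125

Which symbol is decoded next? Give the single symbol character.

Interval width = high − low = 24/25 − 22/25 = 2/25
Scaled code = (code − low) / width = (116/125 − 22/25) / 2/25 = 3/5
  b: [0/1, 2/5) 
  c: [2/5, 4/5) ← scaled code falls here ✓
  d: [4/5, 1/1) 

Answer: c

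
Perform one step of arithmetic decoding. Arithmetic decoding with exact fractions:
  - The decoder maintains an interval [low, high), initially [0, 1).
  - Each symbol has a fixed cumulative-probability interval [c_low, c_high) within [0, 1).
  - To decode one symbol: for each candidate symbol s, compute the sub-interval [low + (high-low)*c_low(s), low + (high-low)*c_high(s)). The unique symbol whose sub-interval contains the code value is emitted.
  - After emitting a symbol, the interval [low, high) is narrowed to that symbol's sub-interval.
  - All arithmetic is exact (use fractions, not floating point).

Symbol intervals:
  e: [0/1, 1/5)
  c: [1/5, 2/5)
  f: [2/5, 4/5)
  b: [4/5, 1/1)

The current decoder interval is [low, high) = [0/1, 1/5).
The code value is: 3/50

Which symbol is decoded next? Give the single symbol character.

Interval width = high − low = 1/5 − 0/1 = 1/5
Scaled code = (code − low) / width = (3/50 − 0/1) / 1/5 = 3/10
  e: [0/1, 1/5) 
  c: [1/5, 2/5) ← scaled code falls here ✓
  f: [2/5, 4/5) 
  b: [4/5, 1/1) 

Answer: c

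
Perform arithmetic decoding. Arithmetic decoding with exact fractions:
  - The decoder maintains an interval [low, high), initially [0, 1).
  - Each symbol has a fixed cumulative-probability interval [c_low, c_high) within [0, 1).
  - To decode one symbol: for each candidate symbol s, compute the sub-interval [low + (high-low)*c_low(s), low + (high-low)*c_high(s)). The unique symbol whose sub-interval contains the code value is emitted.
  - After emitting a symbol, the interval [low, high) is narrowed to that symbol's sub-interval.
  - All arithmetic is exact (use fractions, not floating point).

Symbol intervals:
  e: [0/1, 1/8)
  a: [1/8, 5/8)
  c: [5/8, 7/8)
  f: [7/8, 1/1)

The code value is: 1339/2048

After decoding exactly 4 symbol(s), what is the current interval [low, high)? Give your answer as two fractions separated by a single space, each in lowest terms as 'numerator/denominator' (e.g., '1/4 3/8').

Answer: 1337/2048 1341/2048

Derivation:
Step 1: interval [0/1, 1/1), width = 1/1 - 0/1 = 1/1
  'e': [0/1 + 1/1*0/1, 0/1 + 1/1*1/8) = [0/1, 1/8)
  'a': [0/1 + 1/1*1/8, 0/1 + 1/1*5/8) = [1/8, 5/8)
  'c': [0/1 + 1/1*5/8, 0/1 + 1/1*7/8) = [5/8, 7/8) <- contains code 1339/2048
  'f': [0/1 + 1/1*7/8, 0/1 + 1/1*1/1) = [7/8, 1/1)
  emit 'c', narrow to [5/8, 7/8)
Step 2: interval [5/8, 7/8), width = 7/8 - 5/8 = 1/4
  'e': [5/8 + 1/4*0/1, 5/8 + 1/4*1/8) = [5/8, 21/32) <- contains code 1339/2048
  'a': [5/8 + 1/4*1/8, 5/8 + 1/4*5/8) = [21/32, 25/32)
  'c': [5/8 + 1/4*5/8, 5/8 + 1/4*7/8) = [25/32, 27/32)
  'f': [5/8 + 1/4*7/8, 5/8 + 1/4*1/1) = [27/32, 7/8)
  emit 'e', narrow to [5/8, 21/32)
Step 3: interval [5/8, 21/32), width = 21/32 - 5/8 = 1/32
  'e': [5/8 + 1/32*0/1, 5/8 + 1/32*1/8) = [5/8, 161/256)
  'a': [5/8 + 1/32*1/8, 5/8 + 1/32*5/8) = [161/256, 165/256)
  'c': [5/8 + 1/32*5/8, 5/8 + 1/32*7/8) = [165/256, 167/256)
  'f': [5/8 + 1/32*7/8, 5/8 + 1/32*1/1) = [167/256, 21/32) <- contains code 1339/2048
  emit 'f', narrow to [167/256, 21/32)
Step 4: interval [167/256, 21/32), width = 21/32 - 167/256 = 1/256
  'e': [167/256 + 1/256*0/1, 167/256 + 1/256*1/8) = [167/256, 1337/2048)
  'a': [167/256 + 1/256*1/8, 167/256 + 1/256*5/8) = [1337/2048, 1341/2048) <- contains code 1339/2048
  'c': [167/256 + 1/256*5/8, 167/256 + 1/256*7/8) = [1341/2048, 1343/2048)
  'f': [167/256 + 1/256*7/8, 167/256 + 1/256*1/1) = [1343/2048, 21/32)
  emit 'a', narrow to [1337/2048, 1341/2048)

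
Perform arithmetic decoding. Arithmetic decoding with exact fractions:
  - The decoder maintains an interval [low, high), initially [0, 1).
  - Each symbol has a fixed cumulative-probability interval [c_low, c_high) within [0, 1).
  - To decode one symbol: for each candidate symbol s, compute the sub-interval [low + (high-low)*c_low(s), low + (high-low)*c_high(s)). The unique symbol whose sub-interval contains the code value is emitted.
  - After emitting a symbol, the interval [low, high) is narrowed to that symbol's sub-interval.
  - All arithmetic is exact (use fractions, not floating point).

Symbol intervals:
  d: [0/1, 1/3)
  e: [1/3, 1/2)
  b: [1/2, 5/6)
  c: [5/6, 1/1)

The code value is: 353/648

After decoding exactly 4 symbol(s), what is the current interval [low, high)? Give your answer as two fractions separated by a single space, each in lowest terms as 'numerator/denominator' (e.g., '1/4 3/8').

Step 1: interval [0/1, 1/1), width = 1/1 - 0/1 = 1/1
  'd': [0/1 + 1/1*0/1, 0/1 + 1/1*1/3) = [0/1, 1/3)
  'e': [0/1 + 1/1*1/3, 0/1 + 1/1*1/2) = [1/3, 1/2)
  'b': [0/1 + 1/1*1/2, 0/1 + 1/1*5/6) = [1/2, 5/6) <- contains code 353/648
  'c': [0/1 + 1/1*5/6, 0/1 + 1/1*1/1) = [5/6, 1/1)
  emit 'b', narrow to [1/2, 5/6)
Step 2: interval [1/2, 5/6), width = 5/6 - 1/2 = 1/3
  'd': [1/2 + 1/3*0/1, 1/2 + 1/3*1/3) = [1/2, 11/18) <- contains code 353/648
  'e': [1/2 + 1/3*1/3, 1/2 + 1/3*1/2) = [11/18, 2/3)
  'b': [1/2 + 1/3*1/2, 1/2 + 1/3*5/6) = [2/3, 7/9)
  'c': [1/2 + 1/3*5/6, 1/2 + 1/3*1/1) = [7/9, 5/6)
  emit 'd', narrow to [1/2, 11/18)
Step 3: interval [1/2, 11/18), width = 11/18 - 1/2 = 1/9
  'd': [1/2 + 1/9*0/1, 1/2 + 1/9*1/3) = [1/2, 29/54)
  'e': [1/2 + 1/9*1/3, 1/2 + 1/9*1/2) = [29/54, 5/9) <- contains code 353/648
  'b': [1/2 + 1/9*1/2, 1/2 + 1/9*5/6) = [5/9, 16/27)
  'c': [1/2 + 1/9*5/6, 1/2 + 1/9*1/1) = [16/27, 11/18)
  emit 'e', narrow to [29/54, 5/9)
Step 4: interval [29/54, 5/9), width = 5/9 - 29/54 = 1/54
  'd': [29/54 + 1/54*0/1, 29/54 + 1/54*1/3) = [29/54, 44/81)
  'e': [29/54 + 1/54*1/3, 29/54 + 1/54*1/2) = [44/81, 59/108) <- contains code 353/648
  'b': [29/54 + 1/54*1/2, 29/54 + 1/54*5/6) = [59/108, 179/324)
  'c': [29/54 + 1/54*5/6, 29/54 + 1/54*1/1) = [179/324, 5/9)
  emit 'e', narrow to [44/81, 59/108)

Answer: 44/81 59/108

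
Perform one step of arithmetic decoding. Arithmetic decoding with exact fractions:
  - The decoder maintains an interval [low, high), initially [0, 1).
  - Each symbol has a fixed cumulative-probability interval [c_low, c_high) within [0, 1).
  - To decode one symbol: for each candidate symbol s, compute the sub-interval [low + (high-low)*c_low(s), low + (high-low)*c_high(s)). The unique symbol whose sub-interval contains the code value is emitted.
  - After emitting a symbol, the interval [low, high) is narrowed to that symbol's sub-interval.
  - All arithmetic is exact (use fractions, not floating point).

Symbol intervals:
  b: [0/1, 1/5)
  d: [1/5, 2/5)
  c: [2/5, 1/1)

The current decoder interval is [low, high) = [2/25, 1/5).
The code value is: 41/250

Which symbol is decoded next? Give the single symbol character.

Interval width = high − low = 1/5 − 2/25 = 3/25
Scaled code = (code − low) / width = (41/250 − 2/25) / 3/25 = 7/10
  b: [0/1, 1/5) 
  d: [1/5, 2/5) 
  c: [2/5, 1/1) ← scaled code falls here ✓

Answer: c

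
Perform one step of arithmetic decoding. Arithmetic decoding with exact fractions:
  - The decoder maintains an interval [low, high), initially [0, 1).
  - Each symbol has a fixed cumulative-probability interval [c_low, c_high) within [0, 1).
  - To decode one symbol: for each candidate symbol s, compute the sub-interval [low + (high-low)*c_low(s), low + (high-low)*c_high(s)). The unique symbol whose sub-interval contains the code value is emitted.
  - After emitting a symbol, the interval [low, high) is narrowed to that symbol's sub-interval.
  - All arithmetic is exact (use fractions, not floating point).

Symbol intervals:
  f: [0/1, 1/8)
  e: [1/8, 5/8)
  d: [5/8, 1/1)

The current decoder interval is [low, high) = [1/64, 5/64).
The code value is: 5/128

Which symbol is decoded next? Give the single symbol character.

Interval width = high − low = 5/64 − 1/64 = 1/16
Scaled code = (code − low) / width = (5/128 − 1/64) / 1/16 = 3/8
  f: [0/1, 1/8) 
  e: [1/8, 5/8) ← scaled code falls here ✓
  d: [5/8, 1/1) 

Answer: e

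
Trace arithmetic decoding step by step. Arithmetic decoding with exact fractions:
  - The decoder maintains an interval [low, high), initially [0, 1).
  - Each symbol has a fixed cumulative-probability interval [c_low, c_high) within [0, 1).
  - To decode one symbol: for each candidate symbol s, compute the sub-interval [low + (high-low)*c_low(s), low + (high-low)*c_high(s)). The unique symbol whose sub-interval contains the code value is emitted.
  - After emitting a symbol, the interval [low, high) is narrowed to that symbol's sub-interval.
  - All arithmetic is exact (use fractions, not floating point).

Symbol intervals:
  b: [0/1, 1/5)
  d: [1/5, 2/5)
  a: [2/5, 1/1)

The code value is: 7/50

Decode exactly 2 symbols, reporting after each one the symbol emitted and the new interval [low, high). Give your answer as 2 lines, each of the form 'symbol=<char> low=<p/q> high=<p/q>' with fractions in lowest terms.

Answer: symbol=b low=0/1 high=1/5
symbol=a low=2/25 high=1/5

Derivation:
Step 1: interval [0/1, 1/1), width = 1/1 - 0/1 = 1/1
  'b': [0/1 + 1/1*0/1, 0/1 + 1/1*1/5) = [0/1, 1/5) <- contains code 7/50
  'd': [0/1 + 1/1*1/5, 0/1 + 1/1*2/5) = [1/5, 2/5)
  'a': [0/1 + 1/1*2/5, 0/1 + 1/1*1/1) = [2/5, 1/1)
  emit 'b', narrow to [0/1, 1/5)
Step 2: interval [0/1, 1/5), width = 1/5 - 0/1 = 1/5
  'b': [0/1 + 1/5*0/1, 0/1 + 1/5*1/5) = [0/1, 1/25)
  'd': [0/1 + 1/5*1/5, 0/1 + 1/5*2/5) = [1/25, 2/25)
  'a': [0/1 + 1/5*2/5, 0/1 + 1/5*1/1) = [2/25, 1/5) <- contains code 7/50
  emit 'a', narrow to [2/25, 1/5)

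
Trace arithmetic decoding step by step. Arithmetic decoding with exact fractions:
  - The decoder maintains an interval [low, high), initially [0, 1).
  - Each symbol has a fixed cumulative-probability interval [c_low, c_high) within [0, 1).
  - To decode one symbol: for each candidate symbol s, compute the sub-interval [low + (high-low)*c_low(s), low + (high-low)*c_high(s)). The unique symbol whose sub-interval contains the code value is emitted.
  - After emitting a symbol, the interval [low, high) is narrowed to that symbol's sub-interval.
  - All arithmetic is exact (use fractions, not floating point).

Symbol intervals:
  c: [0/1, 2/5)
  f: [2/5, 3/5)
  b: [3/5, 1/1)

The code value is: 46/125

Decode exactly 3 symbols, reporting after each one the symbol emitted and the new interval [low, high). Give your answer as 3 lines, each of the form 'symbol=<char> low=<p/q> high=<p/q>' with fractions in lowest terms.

Step 1: interval [0/1, 1/1), width = 1/1 - 0/1 = 1/1
  'c': [0/1 + 1/1*0/1, 0/1 + 1/1*2/5) = [0/1, 2/5) <- contains code 46/125
  'f': [0/1 + 1/1*2/5, 0/1 + 1/1*3/5) = [2/5, 3/5)
  'b': [0/1 + 1/1*3/5, 0/1 + 1/1*1/1) = [3/5, 1/1)
  emit 'c', narrow to [0/1, 2/5)
Step 2: interval [0/1, 2/5), width = 2/5 - 0/1 = 2/5
  'c': [0/1 + 2/5*0/1, 0/1 + 2/5*2/5) = [0/1, 4/25)
  'f': [0/1 + 2/5*2/5, 0/1 + 2/5*3/5) = [4/25, 6/25)
  'b': [0/1 + 2/5*3/5, 0/1 + 2/5*1/1) = [6/25, 2/5) <- contains code 46/125
  emit 'b', narrow to [6/25, 2/5)
Step 3: interval [6/25, 2/5), width = 2/5 - 6/25 = 4/25
  'c': [6/25 + 4/25*0/1, 6/25 + 4/25*2/5) = [6/25, 38/125)
  'f': [6/25 + 4/25*2/5, 6/25 + 4/25*3/5) = [38/125, 42/125)
  'b': [6/25 + 4/25*3/5, 6/25 + 4/25*1/1) = [42/125, 2/5) <- contains code 46/125
  emit 'b', narrow to [42/125, 2/5)

Answer: symbol=c low=0/1 high=2/5
symbol=b low=6/25 high=2/5
symbol=b low=42/125 high=2/5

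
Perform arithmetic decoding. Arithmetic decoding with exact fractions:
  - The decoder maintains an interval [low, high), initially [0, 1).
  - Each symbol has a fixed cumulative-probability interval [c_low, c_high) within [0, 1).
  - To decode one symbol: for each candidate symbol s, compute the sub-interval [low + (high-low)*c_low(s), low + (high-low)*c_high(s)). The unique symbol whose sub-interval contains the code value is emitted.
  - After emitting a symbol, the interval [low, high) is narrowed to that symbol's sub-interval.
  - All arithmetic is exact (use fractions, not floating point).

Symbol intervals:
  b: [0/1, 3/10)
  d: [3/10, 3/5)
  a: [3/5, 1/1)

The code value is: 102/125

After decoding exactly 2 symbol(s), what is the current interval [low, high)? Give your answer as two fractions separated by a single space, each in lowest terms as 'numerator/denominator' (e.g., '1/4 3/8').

Answer: 18/25 21/25

Derivation:
Step 1: interval [0/1, 1/1), width = 1/1 - 0/1 = 1/1
  'b': [0/1 + 1/1*0/1, 0/1 + 1/1*3/10) = [0/1, 3/10)
  'd': [0/1 + 1/1*3/10, 0/1 + 1/1*3/5) = [3/10, 3/5)
  'a': [0/1 + 1/1*3/5, 0/1 + 1/1*1/1) = [3/5, 1/1) <- contains code 102/125
  emit 'a', narrow to [3/5, 1/1)
Step 2: interval [3/5, 1/1), width = 1/1 - 3/5 = 2/5
  'b': [3/5 + 2/5*0/1, 3/5 + 2/5*3/10) = [3/5, 18/25)
  'd': [3/5 + 2/5*3/10, 3/5 + 2/5*3/5) = [18/25, 21/25) <- contains code 102/125
  'a': [3/5 + 2/5*3/5, 3/5 + 2/5*1/1) = [21/25, 1/1)
  emit 'd', narrow to [18/25, 21/25)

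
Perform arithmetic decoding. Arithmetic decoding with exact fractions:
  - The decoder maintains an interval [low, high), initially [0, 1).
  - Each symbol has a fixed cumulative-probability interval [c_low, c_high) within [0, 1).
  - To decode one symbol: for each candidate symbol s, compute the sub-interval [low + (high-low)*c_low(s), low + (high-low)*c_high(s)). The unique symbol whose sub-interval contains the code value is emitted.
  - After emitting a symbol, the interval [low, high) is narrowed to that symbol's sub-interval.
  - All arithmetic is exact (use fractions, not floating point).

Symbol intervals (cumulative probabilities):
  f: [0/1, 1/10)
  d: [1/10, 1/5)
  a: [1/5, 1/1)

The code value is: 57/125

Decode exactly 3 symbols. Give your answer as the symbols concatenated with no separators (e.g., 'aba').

Answer: aad

Derivation:
Step 1: interval [0/1, 1/1), width = 1/1 - 0/1 = 1/1
  'f': [0/1 + 1/1*0/1, 0/1 + 1/1*1/10) = [0/1, 1/10)
  'd': [0/1 + 1/1*1/10, 0/1 + 1/1*1/5) = [1/10, 1/5)
  'a': [0/1 + 1/1*1/5, 0/1 + 1/1*1/1) = [1/5, 1/1) <- contains code 57/125
  emit 'a', narrow to [1/5, 1/1)
Step 2: interval [1/5, 1/1), width = 1/1 - 1/5 = 4/5
  'f': [1/5 + 4/5*0/1, 1/5 + 4/5*1/10) = [1/5, 7/25)
  'd': [1/5 + 4/5*1/10, 1/5 + 4/5*1/5) = [7/25, 9/25)
  'a': [1/5 + 4/5*1/5, 1/5 + 4/5*1/1) = [9/25, 1/1) <- contains code 57/125
  emit 'a', narrow to [9/25, 1/1)
Step 3: interval [9/25, 1/1), width = 1/1 - 9/25 = 16/25
  'f': [9/25 + 16/25*0/1, 9/25 + 16/25*1/10) = [9/25, 53/125)
  'd': [9/25 + 16/25*1/10, 9/25 + 16/25*1/5) = [53/125, 61/125) <- contains code 57/125
  'a': [9/25 + 16/25*1/5, 9/25 + 16/25*1/1) = [61/125, 1/1)
  emit 'd', narrow to [53/125, 61/125)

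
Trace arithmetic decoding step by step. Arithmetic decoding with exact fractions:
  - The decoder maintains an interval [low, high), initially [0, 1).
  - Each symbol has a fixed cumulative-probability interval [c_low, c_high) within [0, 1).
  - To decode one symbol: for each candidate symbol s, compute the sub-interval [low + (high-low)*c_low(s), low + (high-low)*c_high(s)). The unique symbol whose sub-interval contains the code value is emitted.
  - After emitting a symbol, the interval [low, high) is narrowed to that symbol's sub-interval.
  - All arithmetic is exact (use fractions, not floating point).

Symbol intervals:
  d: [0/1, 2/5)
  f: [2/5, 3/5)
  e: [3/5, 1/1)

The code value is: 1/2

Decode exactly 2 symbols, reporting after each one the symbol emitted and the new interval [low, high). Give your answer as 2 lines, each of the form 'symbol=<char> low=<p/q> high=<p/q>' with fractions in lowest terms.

Step 1: interval [0/1, 1/1), width = 1/1 - 0/1 = 1/1
  'd': [0/1 + 1/1*0/1, 0/1 + 1/1*2/5) = [0/1, 2/5)
  'f': [0/1 + 1/1*2/5, 0/1 + 1/1*3/5) = [2/5, 3/5) <- contains code 1/2
  'e': [0/1 + 1/1*3/5, 0/1 + 1/1*1/1) = [3/5, 1/1)
  emit 'f', narrow to [2/5, 3/5)
Step 2: interval [2/5, 3/5), width = 3/5 - 2/5 = 1/5
  'd': [2/5 + 1/5*0/1, 2/5 + 1/5*2/5) = [2/5, 12/25)
  'f': [2/5 + 1/5*2/5, 2/5 + 1/5*3/5) = [12/25, 13/25) <- contains code 1/2
  'e': [2/5 + 1/5*3/5, 2/5 + 1/5*1/1) = [13/25, 3/5)
  emit 'f', narrow to [12/25, 13/25)

Answer: symbol=f low=2/5 high=3/5
symbol=f low=12/25 high=13/25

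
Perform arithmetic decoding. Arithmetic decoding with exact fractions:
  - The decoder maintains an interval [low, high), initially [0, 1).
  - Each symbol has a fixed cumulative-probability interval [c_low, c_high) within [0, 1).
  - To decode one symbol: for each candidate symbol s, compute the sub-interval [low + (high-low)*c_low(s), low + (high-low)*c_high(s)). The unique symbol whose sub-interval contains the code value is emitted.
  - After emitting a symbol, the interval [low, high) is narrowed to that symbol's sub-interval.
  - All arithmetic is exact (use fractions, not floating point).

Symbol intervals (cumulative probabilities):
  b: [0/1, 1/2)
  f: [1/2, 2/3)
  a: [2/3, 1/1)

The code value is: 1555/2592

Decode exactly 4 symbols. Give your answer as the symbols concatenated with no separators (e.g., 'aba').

Step 1: interval [0/1, 1/1), width = 1/1 - 0/1 = 1/1
  'b': [0/1 + 1/1*0/1, 0/1 + 1/1*1/2) = [0/1, 1/2)
  'f': [0/1 + 1/1*1/2, 0/1 + 1/1*2/3) = [1/2, 2/3) <- contains code 1555/2592
  'a': [0/1 + 1/1*2/3, 0/1 + 1/1*1/1) = [2/3, 1/1)
  emit 'f', narrow to [1/2, 2/3)
Step 2: interval [1/2, 2/3), width = 2/3 - 1/2 = 1/6
  'b': [1/2 + 1/6*0/1, 1/2 + 1/6*1/2) = [1/2, 7/12)
  'f': [1/2 + 1/6*1/2, 1/2 + 1/6*2/3) = [7/12, 11/18) <- contains code 1555/2592
  'a': [1/2 + 1/6*2/3, 1/2 + 1/6*1/1) = [11/18, 2/3)
  emit 'f', narrow to [7/12, 11/18)
Step 3: interval [7/12, 11/18), width = 11/18 - 7/12 = 1/36
  'b': [7/12 + 1/36*0/1, 7/12 + 1/36*1/2) = [7/12, 43/72)
  'f': [7/12 + 1/36*1/2, 7/12 + 1/36*2/3) = [43/72, 65/108) <- contains code 1555/2592
  'a': [7/12 + 1/36*2/3, 7/12 + 1/36*1/1) = [65/108, 11/18)
  emit 'f', narrow to [43/72, 65/108)
Step 4: interval [43/72, 65/108), width = 65/108 - 43/72 = 1/216
  'b': [43/72 + 1/216*0/1, 43/72 + 1/216*1/2) = [43/72, 259/432)
  'f': [43/72 + 1/216*1/2, 43/72 + 1/216*2/3) = [259/432, 389/648) <- contains code 1555/2592
  'a': [43/72 + 1/216*2/3, 43/72 + 1/216*1/1) = [389/648, 65/108)
  emit 'f', narrow to [259/432, 389/648)

Answer: ffff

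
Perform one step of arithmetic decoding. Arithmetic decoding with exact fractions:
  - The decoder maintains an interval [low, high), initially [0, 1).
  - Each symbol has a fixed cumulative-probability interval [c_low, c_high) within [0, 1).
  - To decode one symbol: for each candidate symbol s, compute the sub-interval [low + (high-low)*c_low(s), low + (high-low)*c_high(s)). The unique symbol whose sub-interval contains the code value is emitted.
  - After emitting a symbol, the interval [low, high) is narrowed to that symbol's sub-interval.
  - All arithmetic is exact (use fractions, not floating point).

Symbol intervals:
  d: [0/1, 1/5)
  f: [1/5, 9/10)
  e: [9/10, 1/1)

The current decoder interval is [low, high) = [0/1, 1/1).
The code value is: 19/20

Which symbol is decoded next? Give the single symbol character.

Interval width = high − low = 1/1 − 0/1 = 1/1
Scaled code = (code − low) / width = (19/20 − 0/1) / 1/1 = 19/20
  d: [0/1, 1/5) 
  f: [1/5, 9/10) 
  e: [9/10, 1/1) ← scaled code falls here ✓

Answer: e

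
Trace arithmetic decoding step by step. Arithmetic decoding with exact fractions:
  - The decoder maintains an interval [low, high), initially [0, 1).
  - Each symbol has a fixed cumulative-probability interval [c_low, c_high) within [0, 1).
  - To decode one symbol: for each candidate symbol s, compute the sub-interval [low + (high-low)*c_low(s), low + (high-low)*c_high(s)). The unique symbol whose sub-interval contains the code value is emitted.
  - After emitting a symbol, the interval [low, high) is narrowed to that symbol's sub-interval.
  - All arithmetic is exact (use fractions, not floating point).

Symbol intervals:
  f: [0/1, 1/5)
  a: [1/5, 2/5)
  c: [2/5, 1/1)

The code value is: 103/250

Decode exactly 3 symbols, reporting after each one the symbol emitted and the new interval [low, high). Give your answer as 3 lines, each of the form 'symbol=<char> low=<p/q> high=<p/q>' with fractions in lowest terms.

Answer: symbol=c low=2/5 high=1/1
symbol=f low=2/5 high=13/25
symbol=f low=2/5 high=53/125

Derivation:
Step 1: interval [0/1, 1/1), width = 1/1 - 0/1 = 1/1
  'f': [0/1 + 1/1*0/1, 0/1 + 1/1*1/5) = [0/1, 1/5)
  'a': [0/1 + 1/1*1/5, 0/1 + 1/1*2/5) = [1/5, 2/5)
  'c': [0/1 + 1/1*2/5, 0/1 + 1/1*1/1) = [2/5, 1/1) <- contains code 103/250
  emit 'c', narrow to [2/5, 1/1)
Step 2: interval [2/5, 1/1), width = 1/1 - 2/5 = 3/5
  'f': [2/5 + 3/5*0/1, 2/5 + 3/5*1/5) = [2/5, 13/25) <- contains code 103/250
  'a': [2/5 + 3/5*1/5, 2/5 + 3/5*2/5) = [13/25, 16/25)
  'c': [2/5 + 3/5*2/5, 2/5 + 3/5*1/1) = [16/25, 1/1)
  emit 'f', narrow to [2/5, 13/25)
Step 3: interval [2/5, 13/25), width = 13/25 - 2/5 = 3/25
  'f': [2/5 + 3/25*0/1, 2/5 + 3/25*1/5) = [2/5, 53/125) <- contains code 103/250
  'a': [2/5 + 3/25*1/5, 2/5 + 3/25*2/5) = [53/125, 56/125)
  'c': [2/5 + 3/25*2/5, 2/5 + 3/25*1/1) = [56/125, 13/25)
  emit 'f', narrow to [2/5, 53/125)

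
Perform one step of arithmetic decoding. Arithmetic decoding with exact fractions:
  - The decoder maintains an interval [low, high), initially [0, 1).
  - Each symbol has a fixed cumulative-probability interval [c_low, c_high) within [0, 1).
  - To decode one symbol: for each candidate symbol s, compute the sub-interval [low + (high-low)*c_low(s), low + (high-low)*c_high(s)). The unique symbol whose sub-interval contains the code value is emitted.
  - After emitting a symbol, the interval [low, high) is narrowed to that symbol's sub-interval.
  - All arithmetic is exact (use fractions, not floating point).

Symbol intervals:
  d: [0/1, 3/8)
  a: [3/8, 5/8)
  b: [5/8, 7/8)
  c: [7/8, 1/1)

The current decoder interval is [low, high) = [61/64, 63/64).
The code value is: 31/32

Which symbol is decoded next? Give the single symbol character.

Interval width = high − low = 63/64 − 61/64 = 1/32
Scaled code = (code − low) / width = (31/32 − 61/64) / 1/32 = 1/2
  d: [0/1, 3/8) 
  a: [3/8, 5/8) ← scaled code falls here ✓
  b: [5/8, 7/8) 
  c: [7/8, 1/1) 

Answer: a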